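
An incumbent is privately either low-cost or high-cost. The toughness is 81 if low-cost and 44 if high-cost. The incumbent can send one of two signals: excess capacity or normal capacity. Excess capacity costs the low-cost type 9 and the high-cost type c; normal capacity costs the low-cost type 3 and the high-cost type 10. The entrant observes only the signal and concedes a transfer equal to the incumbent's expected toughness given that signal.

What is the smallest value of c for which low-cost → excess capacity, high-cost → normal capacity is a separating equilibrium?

47

Under separation: excess capacity → low-cost (pays 81); normal capacity → high-cost (pays 44).
Low-cost: 81 − 9 = 72 ≥ 44 − 3 = 41. Holds regardless of c. ✓
High-cost: 44 − 10 ≥ 81 − c, so c ≥ 81 − 34 = 47.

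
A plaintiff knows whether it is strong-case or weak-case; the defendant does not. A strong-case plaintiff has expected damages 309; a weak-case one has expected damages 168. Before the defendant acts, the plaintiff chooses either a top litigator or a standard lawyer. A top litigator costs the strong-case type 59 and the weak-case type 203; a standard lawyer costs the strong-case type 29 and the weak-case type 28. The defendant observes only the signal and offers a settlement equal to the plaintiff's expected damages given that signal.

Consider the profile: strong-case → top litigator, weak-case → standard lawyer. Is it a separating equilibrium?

Under separation the defendant infers type exactly: top litigator → strong-case (pays 309), standard lawyer → weak-case (pays 168).
Strong-case: top litigator gives 309 − 59 = 250; standard lawyer gives 168 − 29 = 139. No deviation. ✓
Weak-case: standard lawyer gives 168 − 28 = 140; top litigator gives 309 − 203 = 106. No deviation. ✓
Neither type gains from mimicking the other.

Yes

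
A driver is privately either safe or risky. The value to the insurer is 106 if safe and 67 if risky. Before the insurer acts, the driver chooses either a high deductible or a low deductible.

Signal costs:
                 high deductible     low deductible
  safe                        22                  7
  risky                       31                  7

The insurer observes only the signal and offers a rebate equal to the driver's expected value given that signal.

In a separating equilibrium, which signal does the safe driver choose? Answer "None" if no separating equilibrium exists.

None

Try safe → high deductible, risky → low deductible:
  Under separation the insurer infers type exactly: high deductible → safe (pays 106), low deductible → risky (pays 67).
  Safe: high deductible gives 106 − 22 = 84; low deductible gives 67 − 7 = 60. No deviation. ✓
  Risky: low deductible gives 67 − 7 = 60; high deductible gives 106 − 31 = 75. Would deviate. ✗
Try safe → low deductible, risky → high deductible:
  Under separation the insurer infers type exactly: low deductible → safe (pays 106), high deductible → risky (pays 67).
  Safe: low deductible gives 106 − 7 = 99; high deductible gives 67 − 22 = 45. No deviation. ✓
  Risky: high deductible gives 67 − 31 = 36; low deductible gives 106 − 7 = 99. Would deviate. ✗
Neither assignment is incentive-compatible.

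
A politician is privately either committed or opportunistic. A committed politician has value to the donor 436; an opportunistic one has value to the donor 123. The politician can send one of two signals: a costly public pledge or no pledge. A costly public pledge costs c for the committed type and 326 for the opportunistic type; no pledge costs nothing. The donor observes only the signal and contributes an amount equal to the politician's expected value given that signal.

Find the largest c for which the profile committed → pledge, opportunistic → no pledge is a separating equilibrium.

313

Under separation: pledge → committed (pays 436); no pledge → opportunistic (pays 123).
Opportunistic: 123 − 0 = 123 ≥ 436 − 326 = 110. Holds regardless of c. ✓
Committed: 436 − c ≥ 123 − 0, so c ≤ 436 − 123 = 313.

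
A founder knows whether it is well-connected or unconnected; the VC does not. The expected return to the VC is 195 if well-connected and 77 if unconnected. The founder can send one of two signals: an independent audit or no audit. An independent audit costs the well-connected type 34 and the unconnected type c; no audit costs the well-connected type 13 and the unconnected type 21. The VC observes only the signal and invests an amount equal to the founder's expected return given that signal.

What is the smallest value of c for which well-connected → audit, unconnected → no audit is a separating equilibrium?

139

Under separation: audit → well-connected (pays 195); no audit → unconnected (pays 77).
Well-connected: 195 − 34 = 161 ≥ 77 − 13 = 64. Holds regardless of c. ✓
Unconnected: 77 − 21 ≥ 195 − c, so c ≥ 195 − 56 = 139.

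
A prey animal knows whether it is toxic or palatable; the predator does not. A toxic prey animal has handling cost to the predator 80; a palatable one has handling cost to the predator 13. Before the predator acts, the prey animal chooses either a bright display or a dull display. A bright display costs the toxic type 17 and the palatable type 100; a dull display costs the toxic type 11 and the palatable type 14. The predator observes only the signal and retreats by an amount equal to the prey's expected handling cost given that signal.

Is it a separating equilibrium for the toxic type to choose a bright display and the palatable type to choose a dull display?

If types separate, bright display earns payment 80 and dull display earns 13.
Toxic: bright display gives 80 − 17 = 63; dull display gives 13 − 11 = 2. No deviation. ✓
Palatable: dull display gives 13 − 14 = -1; bright display gives 80 − 100 = -20. No deviation. ✓
Both incentive constraints hold.

Yes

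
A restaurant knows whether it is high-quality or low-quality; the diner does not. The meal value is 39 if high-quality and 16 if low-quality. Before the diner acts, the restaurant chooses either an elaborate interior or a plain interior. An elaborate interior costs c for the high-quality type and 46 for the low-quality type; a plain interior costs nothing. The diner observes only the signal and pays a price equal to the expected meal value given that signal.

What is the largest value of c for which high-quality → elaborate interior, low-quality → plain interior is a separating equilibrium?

Under separation: elaborate interior → high-quality (pays 39); plain interior → low-quality (pays 16).
Low-quality: 16 − 0 = 16 ≥ 39 − 46 = -7. Holds regardless of c. ✓
High-quality: 39 − c ≥ 16 − 0, so c ≤ 39 − 16 = 23.

23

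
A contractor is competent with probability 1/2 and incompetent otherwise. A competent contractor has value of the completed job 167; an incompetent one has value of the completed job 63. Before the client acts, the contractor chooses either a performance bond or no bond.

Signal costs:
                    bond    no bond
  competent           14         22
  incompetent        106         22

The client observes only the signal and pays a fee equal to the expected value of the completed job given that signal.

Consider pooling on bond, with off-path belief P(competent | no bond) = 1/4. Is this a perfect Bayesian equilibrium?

At the pooled signal (bond) the client holds the prior 1/2 and pays 1/2·167 + 1/2·63 = 115. Off-path (no bond) belief 1/4 gives 1/4·167 + 3/4·63 = 89.
Competent: bond gives 115 − 14 = 101; no bond gives 89 − 22 = 67. Stays. ✓
Incompetent: bond gives 115 − 106 = 9; no bond gives 89 − 22 = 67. Deviates. ✗

No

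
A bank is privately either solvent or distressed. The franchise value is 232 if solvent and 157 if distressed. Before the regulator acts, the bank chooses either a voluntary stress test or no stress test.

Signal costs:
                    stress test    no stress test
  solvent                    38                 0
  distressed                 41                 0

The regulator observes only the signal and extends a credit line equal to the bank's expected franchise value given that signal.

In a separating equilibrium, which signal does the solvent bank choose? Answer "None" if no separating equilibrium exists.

Try solvent → stress test, distressed → no stress test:
  If types separate, stress test earns payment 232 and no stress test earns 157.
  Solvent: stress test gives 232 − 38 = 194; no stress test gives 157 − 0 = 157. No deviation. ✓
  Distressed: no stress test gives 157 − 0 = 157; stress test gives 232 − 41 = 191. Would deviate. ✗
Try solvent → no stress test, distressed → stress test:
  If types separate, no stress test earns payment 232 and stress test earns 157.
  Solvent: no stress test gives 232 − 0 = 232; stress test gives 157 − 38 = 119. No deviation. ✓
  Distressed: stress test gives 157 − 41 = 116; no stress test gives 232 − 0 = 232. Would deviate. ✗
Neither assignment is incentive-compatible.

None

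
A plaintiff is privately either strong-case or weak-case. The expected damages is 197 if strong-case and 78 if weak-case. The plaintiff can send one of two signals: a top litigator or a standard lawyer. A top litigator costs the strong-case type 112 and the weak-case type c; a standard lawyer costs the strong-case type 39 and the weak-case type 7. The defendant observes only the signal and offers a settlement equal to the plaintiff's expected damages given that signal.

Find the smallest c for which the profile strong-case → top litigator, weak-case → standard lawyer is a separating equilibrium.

Under separation: top litigator → strong-case (pays 197); standard lawyer → weak-case (pays 78).
Strong-case: 197 − 112 = 85 ≥ 78 − 39 = 39. Holds regardless of c. ✓
Weak-case: 78 − 7 ≥ 197 − c, so c ≥ 197 − 71 = 126.

126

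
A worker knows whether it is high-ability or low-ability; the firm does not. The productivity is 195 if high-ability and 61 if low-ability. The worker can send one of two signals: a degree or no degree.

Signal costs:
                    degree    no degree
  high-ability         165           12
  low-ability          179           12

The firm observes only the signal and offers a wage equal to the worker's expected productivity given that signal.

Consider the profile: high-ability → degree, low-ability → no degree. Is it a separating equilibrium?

Under separation the firm infers type exactly: degree → high-ability (pays 195), no degree → low-ability (pays 61).
High-ability: degree gives 195 − 165 = 30; no degree gives 61 − 12 = 49. Would deviate. ✗
Low-ability: no degree gives 61 − 12 = 49; degree gives 195 − 179 = 16. No deviation. ✓

No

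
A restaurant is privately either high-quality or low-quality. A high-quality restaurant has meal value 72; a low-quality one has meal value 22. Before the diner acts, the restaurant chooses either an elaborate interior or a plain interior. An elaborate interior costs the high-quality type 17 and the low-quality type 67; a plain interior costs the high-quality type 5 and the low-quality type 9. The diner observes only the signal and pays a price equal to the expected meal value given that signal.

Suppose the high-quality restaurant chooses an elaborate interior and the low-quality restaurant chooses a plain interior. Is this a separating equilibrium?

If types separate, elaborate interior earns payment 72 and plain interior earns 22.
High-quality: elaborate interior gives 72 − 17 = 55; plain interior gives 22 − 5 = 17. No deviation. ✓
Low-quality: plain interior gives 22 − 9 = 13; elaborate interior gives 72 − 67 = 5. No deviation. ✓
Neither type gains from mimicking the other.

Yes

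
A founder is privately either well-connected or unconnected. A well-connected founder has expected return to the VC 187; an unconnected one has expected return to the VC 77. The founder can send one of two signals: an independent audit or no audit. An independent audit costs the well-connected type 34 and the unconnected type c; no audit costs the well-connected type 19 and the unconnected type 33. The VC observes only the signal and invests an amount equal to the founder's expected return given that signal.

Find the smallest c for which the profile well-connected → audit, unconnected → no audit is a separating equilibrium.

143

Under separation: audit → well-connected (pays 187); no audit → unconnected (pays 77).
Well-connected: 187 − 34 = 153 ≥ 77 − 19 = 58. Holds regardless of c. ✓
Unconnected: 77 − 33 ≥ 187 − c, so c ≥ 187 − 44 = 143.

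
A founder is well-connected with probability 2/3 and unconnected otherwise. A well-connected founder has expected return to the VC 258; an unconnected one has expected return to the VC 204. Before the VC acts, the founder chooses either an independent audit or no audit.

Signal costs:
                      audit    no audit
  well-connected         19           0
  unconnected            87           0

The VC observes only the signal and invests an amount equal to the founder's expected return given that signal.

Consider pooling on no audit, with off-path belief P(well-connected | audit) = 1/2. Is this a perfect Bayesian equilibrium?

Yes

At the pooled signal (no audit) the VC holds the prior 2/3 and pays 2/3·258 + 1/3·204 = 240. Off-path (audit) belief 1/2 gives 1/2·258 + 1/2·204 = 231.
Well-connected: no audit gives 240 − 0 = 240; audit gives 231 − 19 = 212. Stays. ✓
Unconnected: no audit gives 240 − 0 = 240; audit gives 231 − 87 = 144. Stays. ✓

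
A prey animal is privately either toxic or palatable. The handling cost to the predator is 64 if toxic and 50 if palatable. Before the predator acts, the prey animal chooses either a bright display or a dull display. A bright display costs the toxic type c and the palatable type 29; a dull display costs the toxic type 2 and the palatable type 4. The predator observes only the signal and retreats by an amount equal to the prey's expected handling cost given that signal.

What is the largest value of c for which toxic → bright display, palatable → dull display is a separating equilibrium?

Under separation: bright display → toxic (pays 64); dull display → palatable (pays 50).
Palatable: 50 − 4 = 46 ≥ 64 − 29 = 35. Holds regardless of c. ✓
Toxic: 64 − c ≥ 50 − 2, so c ≤ 64 − 48 = 16.

16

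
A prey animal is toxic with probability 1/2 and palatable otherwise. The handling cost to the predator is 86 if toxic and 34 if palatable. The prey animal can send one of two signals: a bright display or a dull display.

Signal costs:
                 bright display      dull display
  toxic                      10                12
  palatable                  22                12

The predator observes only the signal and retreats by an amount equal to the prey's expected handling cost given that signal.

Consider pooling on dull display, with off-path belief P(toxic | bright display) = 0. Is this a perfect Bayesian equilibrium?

Yes

At the pooled signal (dull display) the predator holds the prior 1/2 and pays 1/2·86 + 1/2·34 = 60. Off-path (bright display) belief 0 gives 0·86 + 1·34 = 34.
Toxic: dull display gives 60 − 12 = 48; bright display gives 34 − 10 = 24. Stays. ✓
Palatable: dull display gives 60 − 12 = 48; bright display gives 34 − 22 = 12. Stays. ✓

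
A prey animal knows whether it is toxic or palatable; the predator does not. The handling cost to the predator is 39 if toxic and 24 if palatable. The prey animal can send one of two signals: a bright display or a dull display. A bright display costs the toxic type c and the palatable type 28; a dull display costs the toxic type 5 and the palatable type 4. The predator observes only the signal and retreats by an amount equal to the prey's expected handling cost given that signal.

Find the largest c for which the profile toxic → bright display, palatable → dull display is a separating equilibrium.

20

Under separation: bright display → toxic (pays 39); dull display → palatable (pays 24).
Palatable: 24 − 4 = 20 ≥ 39 − 28 = 11. Holds regardless of c. ✓
Toxic: 39 − c ≥ 24 − 5, so c ≤ 39 − 19 = 20.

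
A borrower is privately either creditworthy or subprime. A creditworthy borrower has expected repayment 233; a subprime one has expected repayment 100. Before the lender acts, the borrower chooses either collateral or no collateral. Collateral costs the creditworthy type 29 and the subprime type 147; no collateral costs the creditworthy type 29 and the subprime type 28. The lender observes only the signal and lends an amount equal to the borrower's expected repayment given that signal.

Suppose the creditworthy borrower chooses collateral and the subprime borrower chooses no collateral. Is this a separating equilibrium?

No

Under separation the lender infers type exactly: collateral → creditworthy (pays 233), no collateral → subprime (pays 100).
Creditworthy: collateral gives 233 − 29 = 204; no collateral gives 100 − 29 = 71. No deviation. ✓
Subprime: no collateral gives 100 − 28 = 72; collateral gives 233 − 147 = 86. Would deviate. ✗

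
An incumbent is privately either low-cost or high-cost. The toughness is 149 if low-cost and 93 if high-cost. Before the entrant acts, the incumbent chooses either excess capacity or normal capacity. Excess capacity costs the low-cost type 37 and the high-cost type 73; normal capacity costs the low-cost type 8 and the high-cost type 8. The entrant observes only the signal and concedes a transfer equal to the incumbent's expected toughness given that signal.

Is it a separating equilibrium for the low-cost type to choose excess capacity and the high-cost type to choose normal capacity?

If types separate, excess capacity earns payment 149 and normal capacity earns 93.
Low-cost: excess capacity gives 149 − 37 = 112; normal capacity gives 93 − 8 = 85. No deviation. ✓
High-cost: normal capacity gives 93 − 8 = 85; excess capacity gives 149 − 73 = 76. No deviation. ✓
Both incentive constraints hold.

Yes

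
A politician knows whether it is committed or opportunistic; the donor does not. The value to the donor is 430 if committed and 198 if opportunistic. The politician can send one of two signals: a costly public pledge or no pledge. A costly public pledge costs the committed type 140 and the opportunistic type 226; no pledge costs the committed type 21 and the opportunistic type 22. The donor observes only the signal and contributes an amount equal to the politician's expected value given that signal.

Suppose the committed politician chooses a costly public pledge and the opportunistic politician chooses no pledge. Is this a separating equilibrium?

Under separation the donor infers type exactly: pledge → committed (pays 430), no pledge → opportunistic (pays 198).
Committed: pledge gives 430 − 140 = 290; no pledge gives 198 − 21 = 177. No deviation. ✓
Opportunistic: no pledge gives 198 − 22 = 176; pledge gives 430 − 226 = 204. Would deviate. ✗

No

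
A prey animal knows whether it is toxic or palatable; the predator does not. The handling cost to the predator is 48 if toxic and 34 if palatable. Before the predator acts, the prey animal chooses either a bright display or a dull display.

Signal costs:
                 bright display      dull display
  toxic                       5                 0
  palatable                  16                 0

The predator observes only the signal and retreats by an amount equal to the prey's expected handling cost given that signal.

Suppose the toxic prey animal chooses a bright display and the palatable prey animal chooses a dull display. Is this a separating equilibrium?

Under separation the predator infers type exactly: bright display → toxic (pays 48), dull display → palatable (pays 34).
Toxic: bright display gives 48 − 5 = 43; dull display gives 34 − 0 = 34. No deviation. ✓
Palatable: dull display gives 34 − 0 = 34; bright display gives 48 − 16 = 32. No deviation. ✓
Both incentive constraints hold.

Yes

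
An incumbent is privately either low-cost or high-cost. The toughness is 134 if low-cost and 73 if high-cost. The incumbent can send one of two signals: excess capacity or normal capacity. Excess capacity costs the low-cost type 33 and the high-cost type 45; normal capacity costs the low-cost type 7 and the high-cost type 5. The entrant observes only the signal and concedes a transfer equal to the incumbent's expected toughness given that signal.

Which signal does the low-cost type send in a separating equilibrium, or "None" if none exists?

None

Try low-cost → excess capacity, high-cost → normal capacity:
  Under separation the entrant infers type exactly: excess capacity → low-cost (pays 134), normal capacity → high-cost (pays 73).
  Low-cost: excess capacity gives 134 − 33 = 101; normal capacity gives 73 − 7 = 66. No deviation. ✓
  High-cost: normal capacity gives 73 − 5 = 68; excess capacity gives 134 − 45 = 89. Would deviate. ✗
Try low-cost → normal capacity, high-cost → excess capacity:
  Under separation the entrant infers type exactly: normal capacity → low-cost (pays 134), excess capacity → high-cost (pays 73).
  Low-cost: normal capacity gives 134 − 7 = 127; excess capacity gives 73 − 33 = 40. No deviation. ✓
  High-cost: excess capacity gives 73 − 45 = 28; normal capacity gives 134 − 5 = 129. Would deviate. ✗
Neither assignment is incentive-compatible.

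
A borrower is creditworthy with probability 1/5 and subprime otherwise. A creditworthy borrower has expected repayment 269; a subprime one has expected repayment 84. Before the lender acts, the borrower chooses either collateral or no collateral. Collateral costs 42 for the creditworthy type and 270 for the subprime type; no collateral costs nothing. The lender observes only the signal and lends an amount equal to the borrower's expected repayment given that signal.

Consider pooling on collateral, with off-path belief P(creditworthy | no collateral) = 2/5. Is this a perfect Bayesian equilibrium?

No

At the pooled signal (collateral) the lender holds the prior 1/5 and pays 1/5·269 + 4/5·84 = 121. Off-path (no collateral) belief 2/5 gives 2/5·269 + 3/5·84 = 158.
Creditworthy: collateral gives 121 − 42 = 79; no collateral gives 158 − 0 = 158. Deviates. ✗
Subprime: collateral gives 121 − 270 = -149; no collateral gives 158 − 0 = 158. Deviates. ✗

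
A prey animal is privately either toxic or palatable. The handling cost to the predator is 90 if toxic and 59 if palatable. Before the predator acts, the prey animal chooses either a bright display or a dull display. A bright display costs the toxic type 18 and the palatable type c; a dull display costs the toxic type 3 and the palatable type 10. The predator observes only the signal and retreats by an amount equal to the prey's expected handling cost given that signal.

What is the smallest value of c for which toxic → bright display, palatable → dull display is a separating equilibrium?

41

Under separation: bright display → toxic (pays 90); dull display → palatable (pays 59).
Toxic: 90 − 18 = 72 ≥ 59 − 3 = 56. Holds regardless of c. ✓
Palatable: 59 − 10 ≥ 90 − c, so c ≥ 90 − 49 = 41.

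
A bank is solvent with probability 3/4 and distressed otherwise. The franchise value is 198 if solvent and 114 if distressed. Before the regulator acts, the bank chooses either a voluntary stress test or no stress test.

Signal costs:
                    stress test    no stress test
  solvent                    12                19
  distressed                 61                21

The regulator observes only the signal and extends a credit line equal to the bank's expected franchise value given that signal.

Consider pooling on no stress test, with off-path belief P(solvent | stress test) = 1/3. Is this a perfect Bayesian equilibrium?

At the pooled signal (no stress test) the regulator holds the prior 3/4 and pays 3/4·198 + 1/4·114 = 177. Off-path (stress test) belief 1/3 gives 1/3·198 + 2/3·114 = 142.
Solvent: no stress test gives 177 − 19 = 158; stress test gives 142 − 12 = 130. Stays. ✓
Distressed: no stress test gives 177 − 21 = 156; stress test gives 142 − 61 = 81. Stays. ✓

Yes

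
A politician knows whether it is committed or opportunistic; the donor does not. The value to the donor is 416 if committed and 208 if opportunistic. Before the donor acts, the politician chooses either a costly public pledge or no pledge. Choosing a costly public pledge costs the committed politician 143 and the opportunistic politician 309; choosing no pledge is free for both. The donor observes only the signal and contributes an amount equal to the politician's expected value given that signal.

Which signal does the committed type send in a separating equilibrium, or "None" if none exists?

pledge

Try committed → pledge, opportunistic → no pledge:
  Under separation the donor infers type exactly: pledge → committed (pays 416), no pledge → opportunistic (pays 208).
  Committed: pledge gives 416 − 143 = 273; no pledge gives 208 − 0 = 208. No deviation. ✓
  Opportunistic: no pledge gives 208 − 0 = 208; pledge gives 416 − 309 = 107. No deviation. ✓
Both hold — the committed type sends pledge.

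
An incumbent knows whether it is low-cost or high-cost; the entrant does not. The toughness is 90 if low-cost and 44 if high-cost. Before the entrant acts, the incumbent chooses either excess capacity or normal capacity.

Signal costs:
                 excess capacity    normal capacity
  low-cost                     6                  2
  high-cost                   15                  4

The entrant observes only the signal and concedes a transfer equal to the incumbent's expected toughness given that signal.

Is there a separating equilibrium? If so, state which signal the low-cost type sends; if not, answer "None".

Try low-cost → excess capacity, high-cost → normal capacity:
  Under separation the entrant infers type exactly: excess capacity → low-cost (pays 90), normal capacity → high-cost (pays 44).
  Low-cost: excess capacity gives 90 − 6 = 84; normal capacity gives 44 − 2 = 42. No deviation. ✓
  High-cost: normal capacity gives 44 − 4 = 40; excess capacity gives 90 − 15 = 75. Would deviate. ✗
Try low-cost → normal capacity, high-cost → excess capacity:
  Under separation the entrant infers type exactly: normal capacity → low-cost (pays 90), excess capacity → high-cost (pays 44).
  Low-cost: normal capacity gives 90 − 2 = 88; excess capacity gives 44 − 6 = 38. No deviation. ✓
  High-cost: excess capacity gives 44 − 15 = 29; normal capacity gives 90 − 4 = 86. Would deviate. ✗
Neither assignment is incentive-compatible.

None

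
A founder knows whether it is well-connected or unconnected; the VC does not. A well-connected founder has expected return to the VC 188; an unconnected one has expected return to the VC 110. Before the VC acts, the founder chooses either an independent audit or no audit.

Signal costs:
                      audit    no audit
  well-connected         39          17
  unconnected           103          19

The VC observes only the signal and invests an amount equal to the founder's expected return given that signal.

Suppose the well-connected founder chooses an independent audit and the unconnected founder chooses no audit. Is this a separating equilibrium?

If types separate, audit earns payment 188 and no audit earns 110.
Well-connected: audit gives 188 − 39 = 149; no audit gives 110 − 17 = 93. No deviation. ✓
Unconnected: no audit gives 110 − 19 = 91; audit gives 188 − 103 = 85. No deviation. ✓
Both incentive constraints hold.

Yes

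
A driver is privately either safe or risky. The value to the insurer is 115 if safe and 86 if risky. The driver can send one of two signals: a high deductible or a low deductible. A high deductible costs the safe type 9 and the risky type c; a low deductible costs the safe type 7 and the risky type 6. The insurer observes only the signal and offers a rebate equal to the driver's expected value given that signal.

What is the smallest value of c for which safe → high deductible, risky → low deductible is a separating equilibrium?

35

Under separation: high deductible → safe (pays 115); low deductible → risky (pays 86).
Safe: 115 − 9 = 106 ≥ 86 − 7 = 79. Holds regardless of c. ✓
Risky: 86 − 6 ≥ 115 − c, so c ≥ 115 − 80 = 35.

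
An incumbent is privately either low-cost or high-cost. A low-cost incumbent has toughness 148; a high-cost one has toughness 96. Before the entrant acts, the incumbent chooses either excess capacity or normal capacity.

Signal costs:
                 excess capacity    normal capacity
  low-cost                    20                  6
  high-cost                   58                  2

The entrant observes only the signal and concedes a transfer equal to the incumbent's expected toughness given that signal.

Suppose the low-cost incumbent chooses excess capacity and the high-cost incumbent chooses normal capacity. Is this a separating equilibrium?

Under separation the entrant infers type exactly: excess capacity → low-cost (pays 148), normal capacity → high-cost (pays 96).
Low-cost: excess capacity gives 148 − 20 = 128; normal capacity gives 96 − 6 = 90. No deviation. ✓
High-cost: normal capacity gives 96 − 2 = 94; excess capacity gives 148 − 58 = 90. No deviation. ✓
Both incentive constraints hold.

Yes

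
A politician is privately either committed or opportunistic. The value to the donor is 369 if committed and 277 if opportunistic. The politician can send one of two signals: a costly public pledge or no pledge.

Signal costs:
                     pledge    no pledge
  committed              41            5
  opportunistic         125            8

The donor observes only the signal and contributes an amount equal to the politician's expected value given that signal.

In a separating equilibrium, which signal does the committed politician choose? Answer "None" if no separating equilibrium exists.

pledge

Try committed → pledge, opportunistic → no pledge:
  Under separation the donor infers type exactly: pledge → committed (pays 369), no pledge → opportunistic (pays 277).
  Committed: pledge gives 369 − 41 = 328; no pledge gives 277 − 5 = 272. No deviation. ✓
  Opportunistic: no pledge gives 277 − 8 = 269; pledge gives 369 − 125 = 244. No deviation. ✓
Both hold — the committed type sends pledge.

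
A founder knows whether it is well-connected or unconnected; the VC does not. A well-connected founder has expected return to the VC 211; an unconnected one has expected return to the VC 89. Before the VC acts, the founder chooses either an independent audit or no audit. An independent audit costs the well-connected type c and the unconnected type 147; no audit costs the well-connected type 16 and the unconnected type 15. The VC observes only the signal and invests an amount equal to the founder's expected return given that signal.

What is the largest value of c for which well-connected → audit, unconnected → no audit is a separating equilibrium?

Under separation: audit → well-connected (pays 211); no audit → unconnected (pays 89).
Unconnected: 89 − 15 = 74 ≥ 211 − 147 = 64. Holds regardless of c. ✓
Well-connected: 211 − c ≥ 89 − 16, so c ≤ 211 − 73 = 138.

138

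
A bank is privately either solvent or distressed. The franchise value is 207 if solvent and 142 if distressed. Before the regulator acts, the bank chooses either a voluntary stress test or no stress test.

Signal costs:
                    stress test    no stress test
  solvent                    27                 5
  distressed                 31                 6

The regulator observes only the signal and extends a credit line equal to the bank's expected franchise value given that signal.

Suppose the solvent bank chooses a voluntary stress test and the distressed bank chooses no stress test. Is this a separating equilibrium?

No

If types separate, stress test earns payment 207 and no stress test earns 142.
Solvent: stress test gives 207 − 27 = 180; no stress test gives 142 − 5 = 137. No deviation. ✓
Distressed: no stress test gives 142 − 6 = 136; stress test gives 207 − 31 = 176. Would deviate. ✗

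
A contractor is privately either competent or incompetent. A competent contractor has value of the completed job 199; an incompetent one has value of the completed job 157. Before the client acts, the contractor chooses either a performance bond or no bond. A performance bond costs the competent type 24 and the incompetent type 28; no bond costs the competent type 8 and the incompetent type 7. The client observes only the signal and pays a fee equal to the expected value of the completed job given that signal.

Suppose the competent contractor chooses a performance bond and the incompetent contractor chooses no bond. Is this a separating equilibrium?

No

If types separate, bond earns payment 199 and no bond earns 157.
Competent: bond gives 199 − 24 = 175; no bond gives 157 − 8 = 149. No deviation. ✓
Incompetent: no bond gives 157 − 7 = 150; bond gives 199 − 28 = 171. Would deviate. ✗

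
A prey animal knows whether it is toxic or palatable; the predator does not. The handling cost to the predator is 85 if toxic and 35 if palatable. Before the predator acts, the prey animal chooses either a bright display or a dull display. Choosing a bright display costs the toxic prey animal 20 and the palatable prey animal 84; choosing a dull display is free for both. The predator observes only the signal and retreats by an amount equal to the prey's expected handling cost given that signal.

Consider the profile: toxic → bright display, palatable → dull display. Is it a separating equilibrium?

Yes

If types separate, bright display earns payment 85 and dull display earns 35.
Toxic: bright display gives 85 − 20 = 65; dull display gives 35 − 0 = 35. No deviation. ✓
Palatable: dull display gives 35 − 0 = 35; bright display gives 85 − 84 = 1. No deviation. ✓
Both incentive constraints hold.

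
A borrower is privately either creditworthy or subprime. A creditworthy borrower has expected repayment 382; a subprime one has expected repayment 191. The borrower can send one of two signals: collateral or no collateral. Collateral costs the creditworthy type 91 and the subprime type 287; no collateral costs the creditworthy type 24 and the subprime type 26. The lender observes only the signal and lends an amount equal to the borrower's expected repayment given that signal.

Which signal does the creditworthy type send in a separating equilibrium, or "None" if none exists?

collateral

Try creditworthy → collateral, subprime → no collateral:
  Under separation the lender infers type exactly: collateral → creditworthy (pays 382), no collateral → subprime (pays 191).
  Creditworthy: collateral gives 382 − 91 = 291; no collateral gives 191 − 24 = 167. No deviation. ✓
  Subprime: no collateral gives 191 − 26 = 165; collateral gives 382 − 287 = 95. No deviation. ✓
Both hold — the creditworthy type sends collateral.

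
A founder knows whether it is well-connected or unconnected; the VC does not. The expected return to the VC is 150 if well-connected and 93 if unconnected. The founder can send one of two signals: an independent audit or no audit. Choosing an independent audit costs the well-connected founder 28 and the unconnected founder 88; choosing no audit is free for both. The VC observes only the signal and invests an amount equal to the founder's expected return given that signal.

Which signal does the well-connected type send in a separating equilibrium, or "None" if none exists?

Try well-connected → audit, unconnected → no audit:
  Under separation the VC infers type exactly: audit → well-connected (pays 150), no audit → unconnected (pays 93).
  Well-connected: audit gives 150 − 28 = 122; no audit gives 93 − 0 = 93. No deviation. ✓
  Unconnected: no audit gives 93 − 0 = 93; audit gives 150 − 88 = 62. No deviation. ✓
Both hold — the well-connected type sends audit.

audit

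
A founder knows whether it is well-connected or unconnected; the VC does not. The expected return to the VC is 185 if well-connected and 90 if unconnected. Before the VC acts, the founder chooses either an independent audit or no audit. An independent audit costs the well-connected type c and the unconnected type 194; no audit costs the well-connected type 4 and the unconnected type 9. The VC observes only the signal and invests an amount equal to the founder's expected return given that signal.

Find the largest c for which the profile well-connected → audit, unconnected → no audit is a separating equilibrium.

Under separation: audit → well-connected (pays 185); no audit → unconnected (pays 90).
Unconnected: 90 − 9 = 81 ≥ 185 − 194 = -9. Holds regardless of c. ✓
Well-connected: 185 − c ≥ 90 − 4, so c ≤ 185 − 86 = 99.

99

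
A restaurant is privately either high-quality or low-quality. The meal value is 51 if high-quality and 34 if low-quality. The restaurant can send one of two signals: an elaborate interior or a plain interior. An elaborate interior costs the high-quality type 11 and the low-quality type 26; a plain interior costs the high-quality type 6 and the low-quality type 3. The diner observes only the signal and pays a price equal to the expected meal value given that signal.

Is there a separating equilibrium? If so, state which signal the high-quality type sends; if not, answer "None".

elaborate interior

Try high-quality → elaborate interior, low-quality → plain interior:
  If types separate, elaborate interior earns payment 51 and plain interior earns 34.
  High-quality: elaborate interior gives 51 − 11 = 40; plain interior gives 34 − 6 = 28. No deviation. ✓
  Low-quality: plain interior gives 34 − 3 = 31; elaborate interior gives 51 − 26 = 25. No deviation. ✓
Both hold — the high-quality type sends elaborate interior.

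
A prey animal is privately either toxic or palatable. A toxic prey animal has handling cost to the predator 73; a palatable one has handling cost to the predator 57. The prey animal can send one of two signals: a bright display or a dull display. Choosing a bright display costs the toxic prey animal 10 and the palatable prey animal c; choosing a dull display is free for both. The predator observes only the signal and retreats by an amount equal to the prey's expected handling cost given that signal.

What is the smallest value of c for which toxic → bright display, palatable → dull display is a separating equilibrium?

16

Under separation: bright display → toxic (pays 73); dull display → palatable (pays 57).
Toxic: 73 − 10 = 63 ≥ 57 − 0 = 57. Holds regardless of c. ✓
Palatable: 57 − 0 ≥ 73 − c, so c ≥ 73 − 57 = 16.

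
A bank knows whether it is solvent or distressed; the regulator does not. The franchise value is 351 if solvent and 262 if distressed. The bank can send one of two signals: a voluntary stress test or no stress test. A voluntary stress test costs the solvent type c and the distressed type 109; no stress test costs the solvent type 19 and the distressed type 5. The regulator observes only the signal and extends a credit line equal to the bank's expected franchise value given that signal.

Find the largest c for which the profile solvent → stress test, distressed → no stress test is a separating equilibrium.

108

Under separation: stress test → solvent (pays 351); no stress test → distressed (pays 262).
Distressed: 262 − 5 = 257 ≥ 351 − 109 = 242. Holds regardless of c. ✓
Solvent: 351 − c ≥ 262 − 19, so c ≤ 351 − 243 = 108.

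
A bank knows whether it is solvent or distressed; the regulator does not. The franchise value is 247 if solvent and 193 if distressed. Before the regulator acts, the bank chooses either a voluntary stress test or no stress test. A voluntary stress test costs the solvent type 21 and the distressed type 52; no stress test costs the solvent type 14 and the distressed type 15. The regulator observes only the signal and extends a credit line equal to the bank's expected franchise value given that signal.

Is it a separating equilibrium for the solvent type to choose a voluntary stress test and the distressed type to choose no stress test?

No

If types separate, stress test earns payment 247 and no stress test earns 193.
Solvent: stress test gives 247 − 21 = 226; no stress test gives 193 − 14 = 179. No deviation. ✓
Distressed: no stress test gives 193 − 15 = 178; stress test gives 247 − 52 = 195. Would deviate. ✗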